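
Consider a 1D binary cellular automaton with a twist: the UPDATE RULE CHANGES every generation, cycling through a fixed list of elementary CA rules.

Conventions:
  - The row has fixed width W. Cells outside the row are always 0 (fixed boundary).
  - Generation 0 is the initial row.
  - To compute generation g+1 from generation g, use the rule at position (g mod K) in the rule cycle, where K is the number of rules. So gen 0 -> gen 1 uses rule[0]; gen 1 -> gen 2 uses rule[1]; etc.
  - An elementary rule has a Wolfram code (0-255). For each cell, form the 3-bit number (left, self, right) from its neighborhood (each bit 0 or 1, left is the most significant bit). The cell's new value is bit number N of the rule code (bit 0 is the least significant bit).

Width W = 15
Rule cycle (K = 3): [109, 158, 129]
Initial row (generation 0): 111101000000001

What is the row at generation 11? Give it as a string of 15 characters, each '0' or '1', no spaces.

Answer: 111000000001101

Derivation:
Gen 0: 111101000000001
Gen 1 (rule 109): 100111011111101
Gen 2 (rule 158): 111110011111001
Gen 3 (rule 129): 011100001110000
Gen 4 (rule 109): 010101101010111
Gen 5 (rule 158): 110101001010110
Gen 6 (rule 129): 000000000000000
Gen 7 (rule 109): 111111111111111
Gen 8 (rule 158): 111111111111110
Gen 9 (rule 129): 011111111111100
Gen 10 (rule 109): 010000000000101
Gen 11 (rule 158): 111000000001101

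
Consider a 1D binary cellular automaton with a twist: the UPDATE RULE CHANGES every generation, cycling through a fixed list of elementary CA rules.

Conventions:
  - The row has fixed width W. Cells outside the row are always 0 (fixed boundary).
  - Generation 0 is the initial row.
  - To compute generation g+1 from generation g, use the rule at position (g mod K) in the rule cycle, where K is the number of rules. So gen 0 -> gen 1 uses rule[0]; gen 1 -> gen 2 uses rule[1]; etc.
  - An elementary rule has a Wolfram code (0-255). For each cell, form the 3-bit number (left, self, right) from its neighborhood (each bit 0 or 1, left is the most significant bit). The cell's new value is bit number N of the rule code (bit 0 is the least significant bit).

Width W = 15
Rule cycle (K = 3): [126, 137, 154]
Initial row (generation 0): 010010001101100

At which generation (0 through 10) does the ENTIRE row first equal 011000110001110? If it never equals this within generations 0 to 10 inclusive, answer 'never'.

Gen 0: 010010001101100
Gen 1 (rule 126): 111111011111110
Gen 2 (rule 137): 111110011111100
Gen 3 (rule 154): 111101111111010
Gen 4 (rule 126): 100111000001111
Gen 5 (rule 137): 000110011101110
Gen 6 (rule 154): 001101111001101
Gen 7 (rule 126): 011111001111111
Gen 8 (rule 137): 011110001111110
Gen 9 (rule 154): 111101011111101
Gen 10 (rule 126): 100111110000111

Answer: never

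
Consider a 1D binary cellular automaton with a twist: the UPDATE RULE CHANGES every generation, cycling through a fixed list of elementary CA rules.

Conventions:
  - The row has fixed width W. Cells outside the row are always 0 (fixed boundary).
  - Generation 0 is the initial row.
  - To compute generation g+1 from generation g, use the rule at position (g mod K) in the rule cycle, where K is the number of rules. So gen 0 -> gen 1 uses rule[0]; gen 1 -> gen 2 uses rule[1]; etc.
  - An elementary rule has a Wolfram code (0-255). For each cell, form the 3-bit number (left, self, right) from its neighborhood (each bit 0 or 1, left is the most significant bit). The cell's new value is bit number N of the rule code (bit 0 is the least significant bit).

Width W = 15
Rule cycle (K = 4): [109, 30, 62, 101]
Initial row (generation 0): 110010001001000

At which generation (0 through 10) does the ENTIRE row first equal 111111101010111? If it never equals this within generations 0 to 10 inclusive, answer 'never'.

Gen 0: 110010001001000
Gen 1 (rule 109): 110010101001011
Gen 2 (rule 30): 101110101111010
Gen 3 (rule 62): 111001111000111
Gen 4 (rule 101): 001000001010001
Gen 5 (rule 109): 101011101110101
Gen 6 (rule 30): 101010001000101
Gen 7 (rule 62): 111111011101111
Gen 8 (rule 101): 000001100110001
Gen 9 (rule 109): 111101100110101
Gen 10 (rule 30): 100001011100101

Answer: never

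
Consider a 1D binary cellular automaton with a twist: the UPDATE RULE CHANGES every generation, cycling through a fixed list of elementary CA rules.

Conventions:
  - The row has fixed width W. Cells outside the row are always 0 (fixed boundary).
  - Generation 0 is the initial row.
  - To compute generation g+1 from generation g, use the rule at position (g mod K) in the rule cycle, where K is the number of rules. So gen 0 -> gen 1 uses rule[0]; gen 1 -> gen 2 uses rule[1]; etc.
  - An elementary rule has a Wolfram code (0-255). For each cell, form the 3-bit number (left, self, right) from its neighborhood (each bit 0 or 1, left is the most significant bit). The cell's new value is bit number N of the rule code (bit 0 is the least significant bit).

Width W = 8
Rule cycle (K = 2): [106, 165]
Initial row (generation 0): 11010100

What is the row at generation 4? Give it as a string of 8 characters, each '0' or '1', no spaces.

Gen 0: 11010100
Gen 1 (rule 106): 11101000
Gen 2 (rule 165): 01011011
Gen 3 (rule 106): 10111111
Gen 4 (rule 165): 11011110

Answer: 11011110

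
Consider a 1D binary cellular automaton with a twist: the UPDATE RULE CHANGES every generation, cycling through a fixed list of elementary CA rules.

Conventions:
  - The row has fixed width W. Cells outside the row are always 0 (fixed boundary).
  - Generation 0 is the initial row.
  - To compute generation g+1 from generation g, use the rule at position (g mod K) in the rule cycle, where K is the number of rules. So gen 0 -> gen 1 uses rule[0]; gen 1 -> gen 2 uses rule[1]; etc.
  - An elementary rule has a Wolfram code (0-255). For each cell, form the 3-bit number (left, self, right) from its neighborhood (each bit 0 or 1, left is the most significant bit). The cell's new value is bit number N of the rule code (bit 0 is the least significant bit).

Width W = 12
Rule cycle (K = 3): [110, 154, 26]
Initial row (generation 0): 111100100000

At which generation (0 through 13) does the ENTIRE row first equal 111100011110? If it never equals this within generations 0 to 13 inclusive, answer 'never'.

Gen 0: 111100100000
Gen 1 (rule 110): 100101100000
Gen 2 (rule 154): 011001010000
Gen 3 (rule 26): 110110001000
Gen 4 (rule 110): 111110011000
Gen 5 (rule 154): 111101110100
Gen 6 (rule 26): 100001000010
Gen 7 (rule 110): 100011000110
Gen 8 (rule 154): 010110101101
Gen 9 (rule 26): 100100001000
Gen 10 (rule 110): 101100011000
Gen 11 (rule 154): 001010110100
Gen 12 (rule 26): 010000100010
Gen 13 (rule 110): 110001100110

Answer: never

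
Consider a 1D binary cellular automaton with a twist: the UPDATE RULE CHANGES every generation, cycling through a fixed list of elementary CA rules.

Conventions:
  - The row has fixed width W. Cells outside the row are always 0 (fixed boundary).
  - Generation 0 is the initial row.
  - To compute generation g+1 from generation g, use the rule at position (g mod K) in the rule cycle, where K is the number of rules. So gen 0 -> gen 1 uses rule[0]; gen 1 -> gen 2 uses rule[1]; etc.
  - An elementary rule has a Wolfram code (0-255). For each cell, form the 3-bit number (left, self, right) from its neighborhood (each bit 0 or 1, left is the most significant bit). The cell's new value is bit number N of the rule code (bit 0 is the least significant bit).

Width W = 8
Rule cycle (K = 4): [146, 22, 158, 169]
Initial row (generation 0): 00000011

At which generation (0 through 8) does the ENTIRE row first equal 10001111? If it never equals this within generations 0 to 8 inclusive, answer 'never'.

Answer: never

Derivation:
Gen 0: 00000011
Gen 1 (rule 146): 00000100
Gen 2 (rule 22): 00001110
Gen 3 (rule 158): 00011101
Gen 4 (rule 169): 11011010
Gen 5 (rule 146): 00000001
Gen 6 (rule 22): 00000011
Gen 7 (rule 158): 00000110
Gen 8 (rule 169): 11110100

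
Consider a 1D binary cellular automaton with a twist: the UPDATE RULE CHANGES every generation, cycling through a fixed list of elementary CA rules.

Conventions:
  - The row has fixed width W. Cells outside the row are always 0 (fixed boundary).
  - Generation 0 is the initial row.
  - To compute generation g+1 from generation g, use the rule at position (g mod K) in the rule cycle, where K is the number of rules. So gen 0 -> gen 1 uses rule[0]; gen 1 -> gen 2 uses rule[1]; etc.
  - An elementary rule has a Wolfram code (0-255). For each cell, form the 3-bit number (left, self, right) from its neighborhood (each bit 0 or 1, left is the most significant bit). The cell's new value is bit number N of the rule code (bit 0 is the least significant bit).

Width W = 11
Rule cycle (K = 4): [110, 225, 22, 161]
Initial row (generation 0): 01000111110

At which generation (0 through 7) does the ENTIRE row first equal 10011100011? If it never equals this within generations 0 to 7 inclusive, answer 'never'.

Gen 0: 01000111110
Gen 1 (rule 110): 11001100010
Gen 2 (rule 225): 01000101000
Gen 3 (rule 22): 11101101100
Gen 4 (rule 161): 01010010001
Gen 5 (rule 110): 11110110011
Gen 6 (rule 225): 01111010001
Gen 7 (rule 22): 10000011011

Answer: never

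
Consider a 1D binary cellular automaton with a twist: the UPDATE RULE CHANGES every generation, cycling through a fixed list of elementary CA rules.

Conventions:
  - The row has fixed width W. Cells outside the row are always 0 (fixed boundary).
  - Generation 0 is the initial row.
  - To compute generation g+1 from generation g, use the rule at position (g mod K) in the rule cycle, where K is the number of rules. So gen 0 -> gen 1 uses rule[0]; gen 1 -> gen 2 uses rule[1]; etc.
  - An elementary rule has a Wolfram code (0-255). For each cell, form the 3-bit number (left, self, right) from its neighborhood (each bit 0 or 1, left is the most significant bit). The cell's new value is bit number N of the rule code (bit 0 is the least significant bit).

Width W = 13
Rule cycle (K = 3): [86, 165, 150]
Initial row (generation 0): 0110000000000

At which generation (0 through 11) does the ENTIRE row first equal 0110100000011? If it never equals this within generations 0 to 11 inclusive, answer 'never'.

Answer: 4

Derivation:
Gen 0: 0110000000000
Gen 1 (rule 86): 1011000000000
Gen 2 (rule 165): 1100011111111
Gen 3 (rule 150): 0010101111110
Gen 4 (rule 86): 0110100000011
Gen 5 (rule 165): 0001101111000
Gen 6 (rule 150): 0010000110100
Gen 7 (rule 86): 0111001010110
Gen 8 (rule 165): 0010001111000
Gen 9 (rule 150): 0111010110100
Gen 10 (rule 86): 1001010010110
Gen 11 (rule 165): 1001110011000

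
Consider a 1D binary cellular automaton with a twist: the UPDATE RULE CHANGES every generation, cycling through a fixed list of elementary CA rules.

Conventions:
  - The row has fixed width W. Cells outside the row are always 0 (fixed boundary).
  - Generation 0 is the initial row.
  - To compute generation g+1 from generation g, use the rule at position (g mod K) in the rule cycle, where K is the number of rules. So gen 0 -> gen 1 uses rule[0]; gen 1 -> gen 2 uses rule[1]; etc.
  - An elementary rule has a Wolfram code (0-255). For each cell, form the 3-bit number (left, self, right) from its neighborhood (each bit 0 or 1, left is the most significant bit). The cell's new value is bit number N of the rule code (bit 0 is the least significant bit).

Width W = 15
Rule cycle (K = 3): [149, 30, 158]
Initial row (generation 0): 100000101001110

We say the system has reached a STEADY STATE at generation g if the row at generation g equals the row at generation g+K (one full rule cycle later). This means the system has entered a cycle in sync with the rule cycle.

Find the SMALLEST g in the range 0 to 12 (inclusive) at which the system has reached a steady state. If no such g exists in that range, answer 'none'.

Answer: none

Derivation:
Gen 0: 100000101001110
Gen 1 (rule 149): 111110101100101
Gen 2 (rule 30): 100000101011101
Gen 3 (rule 158): 110001101011001
Gen 4 (rule 149): 001100001000101
Gen 5 (rule 30): 011010011101101
Gen 6 (rule 158): 110011111001001
Gen 7 (rule 149): 001001110101101
Gen 8 (rule 30): 011111000101001
Gen 9 (rule 158): 111110101101111
Gen 10 (rule 149): 011100100000110
Gen 11 (rule 30): 110011110001101
Gen 12 (rule 158): 101111101011001
Gen 13 (rule 149): 100111001000101
Gen 14 (rule 30): 111100111101101
Gen 15 (rule 158): 111011111001001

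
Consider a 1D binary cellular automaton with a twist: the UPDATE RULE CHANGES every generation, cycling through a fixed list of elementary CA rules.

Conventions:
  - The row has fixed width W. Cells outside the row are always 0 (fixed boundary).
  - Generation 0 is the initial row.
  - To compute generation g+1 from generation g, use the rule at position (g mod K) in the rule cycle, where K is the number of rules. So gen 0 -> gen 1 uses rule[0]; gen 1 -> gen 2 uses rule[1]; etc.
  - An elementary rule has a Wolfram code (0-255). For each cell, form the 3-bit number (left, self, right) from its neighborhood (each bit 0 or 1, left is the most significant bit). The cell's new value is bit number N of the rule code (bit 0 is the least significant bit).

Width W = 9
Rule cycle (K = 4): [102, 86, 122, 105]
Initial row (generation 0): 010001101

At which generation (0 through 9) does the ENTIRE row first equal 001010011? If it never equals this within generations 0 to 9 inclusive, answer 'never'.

Answer: never

Derivation:
Gen 0: 010001101
Gen 1 (rule 102): 110010111
Gen 2 (rule 86): 011110001
Gen 3 (rule 122): 110011010
Gen 4 (rule 105): 110011100
Gen 5 (rule 102): 010100100
Gen 6 (rule 86): 110111110
Gen 7 (rule 122): 111100011
Gen 8 (rule 105): 100101011
Gen 9 (rule 102): 101111101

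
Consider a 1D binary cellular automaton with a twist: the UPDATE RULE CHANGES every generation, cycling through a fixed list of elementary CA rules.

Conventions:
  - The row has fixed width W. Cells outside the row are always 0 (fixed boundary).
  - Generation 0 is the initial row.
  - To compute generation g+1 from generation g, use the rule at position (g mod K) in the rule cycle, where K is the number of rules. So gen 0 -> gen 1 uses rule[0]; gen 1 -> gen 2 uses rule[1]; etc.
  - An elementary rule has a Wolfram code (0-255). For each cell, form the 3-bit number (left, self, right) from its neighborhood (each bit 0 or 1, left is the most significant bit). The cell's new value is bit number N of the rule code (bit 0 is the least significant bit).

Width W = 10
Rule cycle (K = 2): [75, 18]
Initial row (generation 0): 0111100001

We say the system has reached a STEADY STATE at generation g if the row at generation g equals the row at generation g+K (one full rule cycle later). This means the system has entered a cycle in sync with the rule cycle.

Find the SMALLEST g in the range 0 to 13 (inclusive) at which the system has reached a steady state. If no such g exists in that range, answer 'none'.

Answer: 4

Derivation:
Gen 0: 0111100001
Gen 1 (rule 75): 1100101110
Gen 2 (rule 18): 0011000001
Gen 3 (rule 75): 1111011110
Gen 4 (rule 18): 0000000001
Gen 5 (rule 75): 1111111110
Gen 6 (rule 18): 0000000001
Gen 7 (rule 75): 1111111110
Gen 8 (rule 18): 0000000001
Gen 9 (rule 75): 1111111110
Gen 10 (rule 18): 0000000001
Gen 11 (rule 75): 1111111110
Gen 12 (rule 18): 0000000001
Gen 13 (rule 75): 1111111110
Gen 14 (rule 18): 0000000001
Gen 15 (rule 75): 1111111110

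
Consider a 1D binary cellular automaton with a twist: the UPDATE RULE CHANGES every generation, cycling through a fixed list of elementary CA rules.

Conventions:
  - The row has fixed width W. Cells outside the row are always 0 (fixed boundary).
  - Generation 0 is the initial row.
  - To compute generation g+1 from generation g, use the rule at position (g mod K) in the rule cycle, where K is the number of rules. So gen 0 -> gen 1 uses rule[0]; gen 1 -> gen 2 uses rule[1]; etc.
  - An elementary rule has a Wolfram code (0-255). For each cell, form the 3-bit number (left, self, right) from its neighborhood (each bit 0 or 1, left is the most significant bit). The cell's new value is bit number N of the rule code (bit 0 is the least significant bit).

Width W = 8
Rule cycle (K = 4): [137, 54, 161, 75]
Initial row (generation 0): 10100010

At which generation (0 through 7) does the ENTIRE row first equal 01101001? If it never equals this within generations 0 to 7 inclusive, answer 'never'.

Gen 0: 10100010
Gen 1 (rule 137): 00001000
Gen 2 (rule 54): 00011100
Gen 3 (rule 161): 11001001
Gen 4 (rule 75): 11010010
Gen 5 (rule 137): 10000000
Gen 6 (rule 54): 11000000
Gen 7 (rule 161): 00011111

Answer: never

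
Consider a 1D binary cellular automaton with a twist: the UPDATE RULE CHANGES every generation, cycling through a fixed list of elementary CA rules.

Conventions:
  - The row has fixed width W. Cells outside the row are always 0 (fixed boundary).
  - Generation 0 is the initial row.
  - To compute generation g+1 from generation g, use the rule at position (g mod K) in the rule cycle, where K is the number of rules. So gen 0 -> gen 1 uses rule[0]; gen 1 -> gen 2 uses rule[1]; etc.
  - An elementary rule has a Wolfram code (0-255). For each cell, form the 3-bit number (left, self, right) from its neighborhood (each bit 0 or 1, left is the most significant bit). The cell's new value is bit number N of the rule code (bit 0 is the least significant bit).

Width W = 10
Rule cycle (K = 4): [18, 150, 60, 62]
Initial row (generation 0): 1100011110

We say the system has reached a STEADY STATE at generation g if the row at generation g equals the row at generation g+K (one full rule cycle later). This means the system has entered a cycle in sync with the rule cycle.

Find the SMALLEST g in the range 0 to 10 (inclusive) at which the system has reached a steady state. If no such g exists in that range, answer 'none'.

Gen 0: 1100011110
Gen 1 (rule 18): 0010100001
Gen 2 (rule 150): 0110110011
Gen 3 (rule 60): 0101101010
Gen 4 (rule 62): 1111011111
Gen 5 (rule 18): 0000000000
Gen 6 (rule 150): 0000000000
Gen 7 (rule 60): 0000000000
Gen 8 (rule 62): 0000000000
Gen 9 (rule 18): 0000000000
Gen 10 (rule 150): 0000000000
Gen 11 (rule 60): 0000000000
Gen 12 (rule 62): 0000000000
Gen 13 (rule 18): 0000000000
Gen 14 (rule 150): 0000000000

Answer: 5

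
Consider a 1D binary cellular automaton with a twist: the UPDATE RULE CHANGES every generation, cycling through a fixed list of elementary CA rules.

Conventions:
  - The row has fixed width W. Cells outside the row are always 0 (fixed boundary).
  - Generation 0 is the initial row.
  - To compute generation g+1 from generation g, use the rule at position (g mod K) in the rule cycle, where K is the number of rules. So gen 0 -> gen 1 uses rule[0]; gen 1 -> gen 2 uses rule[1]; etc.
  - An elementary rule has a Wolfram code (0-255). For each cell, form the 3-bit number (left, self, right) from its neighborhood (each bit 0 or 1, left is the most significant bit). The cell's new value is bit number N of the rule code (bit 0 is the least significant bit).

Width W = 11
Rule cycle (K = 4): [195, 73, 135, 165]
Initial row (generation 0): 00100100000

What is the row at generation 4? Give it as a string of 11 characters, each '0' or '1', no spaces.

Answer: 11001110100

Derivation:
Gen 0: 00100100000
Gen 1 (rule 195): 11001001111
Gen 2 (rule 73): 11000001001
Gen 3 (rule 135): 00011111011
Gen 4 (rule 165): 11001110100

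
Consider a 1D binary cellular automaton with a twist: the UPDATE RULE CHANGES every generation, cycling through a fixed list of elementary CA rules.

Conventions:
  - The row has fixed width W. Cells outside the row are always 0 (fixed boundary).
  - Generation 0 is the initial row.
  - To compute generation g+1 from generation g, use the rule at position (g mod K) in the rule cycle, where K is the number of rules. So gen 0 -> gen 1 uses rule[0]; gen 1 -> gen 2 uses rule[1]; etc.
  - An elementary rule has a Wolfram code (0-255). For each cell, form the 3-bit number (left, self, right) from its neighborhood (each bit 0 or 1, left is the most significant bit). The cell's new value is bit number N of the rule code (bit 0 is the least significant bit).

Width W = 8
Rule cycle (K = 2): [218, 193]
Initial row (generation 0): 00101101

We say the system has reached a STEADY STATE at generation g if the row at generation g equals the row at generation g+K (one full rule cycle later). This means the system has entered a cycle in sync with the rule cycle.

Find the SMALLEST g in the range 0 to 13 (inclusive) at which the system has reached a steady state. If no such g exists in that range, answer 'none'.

Gen 0: 00101101
Gen 1 (rule 218): 01001100
Gen 2 (rule 193): 00000101
Gen 3 (rule 218): 00001000
Gen 4 (rule 193): 11100011
Gen 5 (rule 218): 11110111
Gen 6 (rule 193): 01110011
Gen 7 (rule 218): 11111111
Gen 8 (rule 193): 01111111
Gen 9 (rule 218): 11111111
Gen 10 (rule 193): 01111111
Gen 11 (rule 218): 11111111
Gen 12 (rule 193): 01111111
Gen 13 (rule 218): 11111111
Gen 14 (rule 193): 01111111
Gen 15 (rule 218): 11111111

Answer: 7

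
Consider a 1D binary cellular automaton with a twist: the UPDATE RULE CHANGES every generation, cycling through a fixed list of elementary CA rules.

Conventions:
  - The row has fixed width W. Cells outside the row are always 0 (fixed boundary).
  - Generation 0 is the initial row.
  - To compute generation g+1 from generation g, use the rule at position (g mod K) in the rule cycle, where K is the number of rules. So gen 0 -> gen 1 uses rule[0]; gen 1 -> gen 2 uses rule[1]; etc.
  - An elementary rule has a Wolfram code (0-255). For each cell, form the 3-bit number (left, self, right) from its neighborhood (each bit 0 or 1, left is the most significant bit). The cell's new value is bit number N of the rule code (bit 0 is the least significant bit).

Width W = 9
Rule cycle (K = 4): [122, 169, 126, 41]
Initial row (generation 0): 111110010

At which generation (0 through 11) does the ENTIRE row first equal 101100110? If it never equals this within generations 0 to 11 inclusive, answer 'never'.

Gen 0: 111110010
Gen 1 (rule 122): 100011101
Gen 2 (rule 169): 001011010
Gen 3 (rule 126): 011111111
Gen 4 (rule 41): 010000000
Gen 5 (rule 122): 101000000
Gen 6 (rule 169): 010011111
Gen 7 (rule 126): 111110001
Gen 8 (rule 41): 100000100
Gen 9 (rule 122): 010001010
Gen 10 (rule 169): 000100100
Gen 11 (rule 126): 001111110

Answer: never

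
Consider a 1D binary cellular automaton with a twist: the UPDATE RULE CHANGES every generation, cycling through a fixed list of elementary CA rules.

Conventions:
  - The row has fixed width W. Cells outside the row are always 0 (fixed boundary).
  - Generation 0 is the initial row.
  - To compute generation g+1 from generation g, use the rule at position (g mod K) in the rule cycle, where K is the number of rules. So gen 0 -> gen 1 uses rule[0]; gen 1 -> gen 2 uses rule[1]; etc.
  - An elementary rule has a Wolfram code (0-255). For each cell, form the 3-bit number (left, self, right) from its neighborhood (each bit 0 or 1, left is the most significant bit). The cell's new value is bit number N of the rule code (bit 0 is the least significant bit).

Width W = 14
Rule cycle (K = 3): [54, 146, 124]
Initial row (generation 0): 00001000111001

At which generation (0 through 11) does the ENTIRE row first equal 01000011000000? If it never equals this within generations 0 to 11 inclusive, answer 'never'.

Answer: 4

Derivation:
Gen 0: 00001000111001
Gen 1 (rule 54): 00011101000111
Gen 2 (rule 146): 00101000101010
Gen 3 (rule 124): 00111100111111
Gen 4 (rule 54): 01000011000000
Gen 5 (rule 146): 10100100100000
Gen 6 (rule 124): 11110110110000
Gen 7 (rule 54): 00001001001000
Gen 8 (rule 146): 00010110110100
Gen 9 (rule 124): 00011111111110
Gen 10 (rule 54): 00100000000001
Gen 11 (rule 146): 01010000000010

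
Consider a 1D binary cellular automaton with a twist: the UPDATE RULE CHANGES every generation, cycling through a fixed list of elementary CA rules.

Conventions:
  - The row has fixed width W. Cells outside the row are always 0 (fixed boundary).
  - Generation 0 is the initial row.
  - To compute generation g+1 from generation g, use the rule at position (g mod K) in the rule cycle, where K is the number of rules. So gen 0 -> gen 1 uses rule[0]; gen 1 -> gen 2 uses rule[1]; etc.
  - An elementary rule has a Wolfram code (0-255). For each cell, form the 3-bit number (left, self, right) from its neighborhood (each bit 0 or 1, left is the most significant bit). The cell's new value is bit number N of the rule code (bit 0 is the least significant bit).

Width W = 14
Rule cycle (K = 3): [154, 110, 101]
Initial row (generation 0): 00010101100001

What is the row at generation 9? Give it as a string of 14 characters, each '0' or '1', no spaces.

Gen 0: 00010101100001
Gen 1 (rule 154): 00100001010010
Gen 2 (rule 110): 01100011110110
Gen 3 (rule 101): 00101000011010
Gen 4 (rule 154): 01000100110001
Gen 5 (rule 110): 11001101110011
Gen 6 (rule 101): 01000110010001
Gen 7 (rule 154): 10101101101010
Gen 8 (rule 110): 11111111111110
Gen 9 (rule 101): 00000000000010

Answer: 00000000000010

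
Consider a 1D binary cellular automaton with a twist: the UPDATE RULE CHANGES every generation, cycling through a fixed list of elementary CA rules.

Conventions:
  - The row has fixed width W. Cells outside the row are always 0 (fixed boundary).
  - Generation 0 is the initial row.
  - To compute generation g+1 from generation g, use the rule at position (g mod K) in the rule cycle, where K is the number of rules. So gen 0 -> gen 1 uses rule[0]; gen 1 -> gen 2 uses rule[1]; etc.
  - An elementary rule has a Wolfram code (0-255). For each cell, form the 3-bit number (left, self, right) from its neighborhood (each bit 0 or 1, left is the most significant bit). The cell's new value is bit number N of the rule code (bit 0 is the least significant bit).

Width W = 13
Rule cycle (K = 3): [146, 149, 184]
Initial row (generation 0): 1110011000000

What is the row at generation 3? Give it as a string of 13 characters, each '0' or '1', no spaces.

Answer: 0010001111110

Derivation:
Gen 0: 1110011000000
Gen 1 (rule 146): 0101100100000
Gen 2 (rule 149): 0100010111111
Gen 3 (rule 184): 0010001111110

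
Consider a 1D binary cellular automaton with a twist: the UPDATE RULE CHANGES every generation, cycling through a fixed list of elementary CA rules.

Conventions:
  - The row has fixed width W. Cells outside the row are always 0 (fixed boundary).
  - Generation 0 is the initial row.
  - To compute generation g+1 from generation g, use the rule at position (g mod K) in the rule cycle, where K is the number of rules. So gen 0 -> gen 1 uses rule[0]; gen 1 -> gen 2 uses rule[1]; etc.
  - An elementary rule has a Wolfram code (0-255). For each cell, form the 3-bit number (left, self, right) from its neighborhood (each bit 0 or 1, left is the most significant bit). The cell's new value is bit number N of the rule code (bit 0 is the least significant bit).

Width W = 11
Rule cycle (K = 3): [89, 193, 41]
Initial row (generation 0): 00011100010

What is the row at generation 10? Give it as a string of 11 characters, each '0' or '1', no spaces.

Gen 0: 00011100010
Gen 1 (rule 89): 11010111001
Gen 2 (rule 193): 01000011000
Gen 3 (rule 41): 00011010011
Gen 4 (rule 89): 11011001011
Gen 5 (rule 193): 01001000001
Gen 6 (rule 41): 00000011100
Gen 7 (rule 89): 11111010111
Gen 8 (rule 193): 01111000011
Gen 9 (rule 41): 01000011010
Gen 10 (rule 89): 00111011001

Answer: 00111011001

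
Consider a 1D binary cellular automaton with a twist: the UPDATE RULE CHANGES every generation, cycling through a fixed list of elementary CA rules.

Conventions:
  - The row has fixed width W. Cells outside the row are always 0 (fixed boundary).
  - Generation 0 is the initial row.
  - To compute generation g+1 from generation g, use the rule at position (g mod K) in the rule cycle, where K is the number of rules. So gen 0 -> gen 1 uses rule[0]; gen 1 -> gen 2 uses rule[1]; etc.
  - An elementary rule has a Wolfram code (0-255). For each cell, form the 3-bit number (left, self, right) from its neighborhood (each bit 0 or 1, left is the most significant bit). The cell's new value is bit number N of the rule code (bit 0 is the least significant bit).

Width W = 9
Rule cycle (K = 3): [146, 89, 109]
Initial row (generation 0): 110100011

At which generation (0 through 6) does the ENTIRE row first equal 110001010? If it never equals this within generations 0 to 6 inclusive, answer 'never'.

Gen 0: 110100011
Gen 1 (rule 146): 000010100
Gen 2 (rule 89): 111000011
Gen 3 (rule 109): 101011011
Gen 4 (rule 146): 000000000
Gen 5 (rule 89): 111111111
Gen 6 (rule 109): 100000001

Answer: never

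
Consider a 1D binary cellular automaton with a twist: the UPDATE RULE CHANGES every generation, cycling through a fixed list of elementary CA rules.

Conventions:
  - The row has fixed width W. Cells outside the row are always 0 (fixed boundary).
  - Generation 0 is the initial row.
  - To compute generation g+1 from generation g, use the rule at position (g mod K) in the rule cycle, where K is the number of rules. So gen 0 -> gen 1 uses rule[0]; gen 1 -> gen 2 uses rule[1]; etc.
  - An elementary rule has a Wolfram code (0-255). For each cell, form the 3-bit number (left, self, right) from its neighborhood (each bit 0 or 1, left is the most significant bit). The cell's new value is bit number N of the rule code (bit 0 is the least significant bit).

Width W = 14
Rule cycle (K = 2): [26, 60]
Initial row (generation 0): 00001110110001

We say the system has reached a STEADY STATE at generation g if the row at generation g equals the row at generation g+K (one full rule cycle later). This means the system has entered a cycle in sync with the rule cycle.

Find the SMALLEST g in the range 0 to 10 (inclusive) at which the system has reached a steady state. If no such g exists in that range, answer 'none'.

Answer: 7

Derivation:
Gen 0: 00001110110001
Gen 1 (rule 26): 00011000101010
Gen 2 (rule 60): 00010100111111
Gen 3 (rule 26): 00100011100000
Gen 4 (rule 60): 00110010010000
Gen 5 (rule 26): 01101101101000
Gen 6 (rule 60): 01011011011100
Gen 7 (rule 26): 10010010010010
Gen 8 (rule 60): 11011011011011
Gen 9 (rule 26): 10010010010010
Gen 10 (rule 60): 11011011011011
Gen 11 (rule 26): 10010010010010
Gen 12 (rule 60): 11011011011011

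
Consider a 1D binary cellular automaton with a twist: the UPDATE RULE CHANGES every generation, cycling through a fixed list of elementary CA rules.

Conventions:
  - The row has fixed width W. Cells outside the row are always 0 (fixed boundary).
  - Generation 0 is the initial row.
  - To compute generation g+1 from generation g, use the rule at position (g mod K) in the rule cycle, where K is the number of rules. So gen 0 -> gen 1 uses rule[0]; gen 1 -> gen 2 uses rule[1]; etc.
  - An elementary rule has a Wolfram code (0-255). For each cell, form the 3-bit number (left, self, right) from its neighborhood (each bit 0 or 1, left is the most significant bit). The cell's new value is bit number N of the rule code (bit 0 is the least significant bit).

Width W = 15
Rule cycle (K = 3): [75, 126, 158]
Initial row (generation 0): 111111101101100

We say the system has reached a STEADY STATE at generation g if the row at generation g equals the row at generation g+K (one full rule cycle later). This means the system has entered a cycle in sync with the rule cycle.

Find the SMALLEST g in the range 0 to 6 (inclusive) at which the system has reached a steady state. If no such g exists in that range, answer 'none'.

Gen 0: 111111101101100
Gen 1 (rule 75): 100000101101101
Gen 2 (rule 126): 110001111111111
Gen 3 (rule 158): 101011111111110
Gen 4 (rule 75): 000010000000010
Gen 5 (rule 126): 000111000000111
Gen 6 (rule 158): 001110100001110
Gen 7 (rule 75): 111010001111010
Gen 8 (rule 126): 101111011001111
Gen 9 (rule 158): 101110010111110

Answer: none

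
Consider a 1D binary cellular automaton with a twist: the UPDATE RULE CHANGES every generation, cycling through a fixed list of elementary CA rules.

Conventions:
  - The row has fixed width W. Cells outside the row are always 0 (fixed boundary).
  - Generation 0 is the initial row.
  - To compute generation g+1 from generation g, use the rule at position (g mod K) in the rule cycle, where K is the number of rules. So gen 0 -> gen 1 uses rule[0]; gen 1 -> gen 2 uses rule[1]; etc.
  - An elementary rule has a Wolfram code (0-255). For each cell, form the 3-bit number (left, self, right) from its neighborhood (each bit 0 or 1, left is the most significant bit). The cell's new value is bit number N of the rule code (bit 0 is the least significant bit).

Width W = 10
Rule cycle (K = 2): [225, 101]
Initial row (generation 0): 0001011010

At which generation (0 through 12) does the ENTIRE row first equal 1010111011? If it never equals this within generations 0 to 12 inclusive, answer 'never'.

Answer: never

Derivation:
Gen 0: 0001011010
Gen 1 (rule 225): 1100101100
Gen 2 (rule 101): 0100110101
Gen 3 (rule 225): 0000011010
Gen 4 (rule 101): 1111001110
Gen 5 (rule 225): 0111000110
Gen 6 (rule 101): 0001010010
Gen 7 (rule 225): 1100100000
Gen 8 (rule 101): 0100101111
Gen 9 (rule 225): 0000010111
Gen 10 (rule 101): 1111011001
Gen 11 (rule 225): 0111101000
Gen 12 (rule 101): 0000111011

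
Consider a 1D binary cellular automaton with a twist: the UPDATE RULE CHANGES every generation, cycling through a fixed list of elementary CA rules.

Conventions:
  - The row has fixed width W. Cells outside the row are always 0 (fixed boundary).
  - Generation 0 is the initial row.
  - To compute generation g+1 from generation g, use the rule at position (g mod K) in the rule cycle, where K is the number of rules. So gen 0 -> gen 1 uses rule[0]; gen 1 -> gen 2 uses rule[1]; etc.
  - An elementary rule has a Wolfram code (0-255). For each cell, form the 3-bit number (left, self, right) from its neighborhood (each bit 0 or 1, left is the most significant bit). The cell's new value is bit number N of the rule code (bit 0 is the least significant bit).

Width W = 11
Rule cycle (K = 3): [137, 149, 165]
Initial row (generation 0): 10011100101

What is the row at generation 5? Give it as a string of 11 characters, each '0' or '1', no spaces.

Gen 0: 10011100101
Gen 1 (rule 137): 00011000000
Gen 2 (rule 149): 11000111111
Gen 3 (rule 165): 00010011110
Gen 4 (rule 137): 11000011100
Gen 5 (rule 149): 00111001011

Answer: 00111001011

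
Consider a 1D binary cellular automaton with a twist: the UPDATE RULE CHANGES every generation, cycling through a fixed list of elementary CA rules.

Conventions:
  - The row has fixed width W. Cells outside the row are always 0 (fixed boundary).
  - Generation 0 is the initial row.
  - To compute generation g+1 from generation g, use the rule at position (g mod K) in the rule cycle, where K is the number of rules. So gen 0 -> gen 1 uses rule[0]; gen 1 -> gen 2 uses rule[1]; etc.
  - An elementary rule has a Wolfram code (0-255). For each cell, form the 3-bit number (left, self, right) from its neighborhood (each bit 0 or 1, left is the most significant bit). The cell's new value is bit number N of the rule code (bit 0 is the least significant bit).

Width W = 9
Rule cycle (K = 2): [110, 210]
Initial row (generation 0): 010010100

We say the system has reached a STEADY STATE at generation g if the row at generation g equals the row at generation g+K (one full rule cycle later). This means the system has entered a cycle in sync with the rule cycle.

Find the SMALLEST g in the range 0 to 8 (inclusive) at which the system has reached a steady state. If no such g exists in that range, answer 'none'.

Answer: 5

Derivation:
Gen 0: 010010100
Gen 1 (rule 110): 110111100
Gen 2 (rule 210): 010011110
Gen 3 (rule 110): 110110010
Gen 4 (rule 210): 010011101
Gen 5 (rule 110): 110110111
Gen 6 (rule 210): 010010011
Gen 7 (rule 110): 110110111
Gen 8 (rule 210): 010010011
Gen 9 (rule 110): 110110111
Gen 10 (rule 210): 010010011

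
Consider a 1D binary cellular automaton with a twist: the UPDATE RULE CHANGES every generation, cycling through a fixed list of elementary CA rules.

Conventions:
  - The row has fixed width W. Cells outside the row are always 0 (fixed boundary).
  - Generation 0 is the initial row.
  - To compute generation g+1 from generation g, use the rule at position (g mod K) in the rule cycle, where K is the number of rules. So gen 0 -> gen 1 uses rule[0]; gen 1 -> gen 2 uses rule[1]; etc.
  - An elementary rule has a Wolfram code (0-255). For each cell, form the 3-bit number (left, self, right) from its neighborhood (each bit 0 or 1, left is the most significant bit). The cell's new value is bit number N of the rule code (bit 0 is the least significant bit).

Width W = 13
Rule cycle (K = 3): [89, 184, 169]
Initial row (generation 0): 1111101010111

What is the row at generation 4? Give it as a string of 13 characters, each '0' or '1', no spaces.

Answer: 1100110101111

Derivation:
Gen 0: 1111101010111
Gen 1 (rule 89): 1000100000101
Gen 2 (rule 184): 0100010000010
Gen 3 (rule 169): 0001000111000
Gen 4 (rule 89): 1100110101111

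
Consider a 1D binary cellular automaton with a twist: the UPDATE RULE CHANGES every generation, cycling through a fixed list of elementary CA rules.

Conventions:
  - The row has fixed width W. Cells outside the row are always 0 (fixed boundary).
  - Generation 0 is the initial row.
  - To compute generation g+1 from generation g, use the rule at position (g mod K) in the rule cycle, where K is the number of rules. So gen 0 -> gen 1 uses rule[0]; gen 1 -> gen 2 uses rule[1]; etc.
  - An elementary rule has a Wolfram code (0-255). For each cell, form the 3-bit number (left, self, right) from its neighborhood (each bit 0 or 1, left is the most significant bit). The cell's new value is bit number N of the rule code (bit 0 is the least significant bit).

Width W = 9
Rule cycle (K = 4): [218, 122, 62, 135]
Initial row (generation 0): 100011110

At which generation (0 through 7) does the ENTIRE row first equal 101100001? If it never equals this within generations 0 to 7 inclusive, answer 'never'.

Answer: 2

Derivation:
Gen 0: 100011110
Gen 1 (rule 218): 010111111
Gen 2 (rule 122): 101100001
Gen 3 (rule 62): 111010011
Gen 4 (rule 135): 010010100
Gen 5 (rule 218): 101100010
Gen 6 (rule 122): 011110101
Gen 7 (rule 62): 110001111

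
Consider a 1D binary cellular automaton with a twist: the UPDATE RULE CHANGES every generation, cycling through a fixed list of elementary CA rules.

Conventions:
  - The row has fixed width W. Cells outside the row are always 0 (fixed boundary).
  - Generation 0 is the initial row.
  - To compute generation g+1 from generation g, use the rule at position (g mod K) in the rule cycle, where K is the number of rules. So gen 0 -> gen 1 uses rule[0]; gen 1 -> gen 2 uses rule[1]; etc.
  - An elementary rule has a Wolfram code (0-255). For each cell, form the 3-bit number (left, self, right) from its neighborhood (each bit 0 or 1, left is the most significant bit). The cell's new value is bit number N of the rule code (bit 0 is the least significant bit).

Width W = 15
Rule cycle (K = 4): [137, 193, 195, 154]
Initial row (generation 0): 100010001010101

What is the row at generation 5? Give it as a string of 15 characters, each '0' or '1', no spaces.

Gen 0: 100010001010101
Gen 1 (rule 137): 001000100000000
Gen 2 (rule 193): 100010001111111
Gen 3 (rule 195): 001100110111111
Gen 4 (rule 154): 011011100111110
Gen 5 (rule 137): 010011000111100

Answer: 010011000111100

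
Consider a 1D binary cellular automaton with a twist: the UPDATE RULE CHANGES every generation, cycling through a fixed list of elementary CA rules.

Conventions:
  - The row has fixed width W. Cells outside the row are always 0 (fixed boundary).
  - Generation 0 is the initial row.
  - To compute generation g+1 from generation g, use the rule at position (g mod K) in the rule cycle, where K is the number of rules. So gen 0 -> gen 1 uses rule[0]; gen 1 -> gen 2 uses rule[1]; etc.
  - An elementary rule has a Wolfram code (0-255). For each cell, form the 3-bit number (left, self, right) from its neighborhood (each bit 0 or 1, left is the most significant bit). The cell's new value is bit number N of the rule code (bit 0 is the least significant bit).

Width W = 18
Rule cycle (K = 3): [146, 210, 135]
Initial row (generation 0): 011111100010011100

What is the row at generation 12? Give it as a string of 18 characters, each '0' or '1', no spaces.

Answer: 100111111110011110

Derivation:
Gen 0: 011111100010011100
Gen 1 (rule 146): 101111010101101010
Gen 2 (rule 210): 000111000000100001
Gen 3 (rule 135): 111010011111101111
Gen 4 (rule 146): 010001101111000110
Gen 5 (rule 210): 101010100111101011
Gen 6 (rule 135): 101010101011001000
Gen 7 (rule 146): 000000000000110100
Gen 8 (rule 210): 000000000001010010
Gen 9 (rule 135): 111111111111010110
Gen 10 (rule 146): 011111111110000001
Gen 11 (rule 210): 101111111111000010
Gen 12 (rule 135): 100111111110011110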